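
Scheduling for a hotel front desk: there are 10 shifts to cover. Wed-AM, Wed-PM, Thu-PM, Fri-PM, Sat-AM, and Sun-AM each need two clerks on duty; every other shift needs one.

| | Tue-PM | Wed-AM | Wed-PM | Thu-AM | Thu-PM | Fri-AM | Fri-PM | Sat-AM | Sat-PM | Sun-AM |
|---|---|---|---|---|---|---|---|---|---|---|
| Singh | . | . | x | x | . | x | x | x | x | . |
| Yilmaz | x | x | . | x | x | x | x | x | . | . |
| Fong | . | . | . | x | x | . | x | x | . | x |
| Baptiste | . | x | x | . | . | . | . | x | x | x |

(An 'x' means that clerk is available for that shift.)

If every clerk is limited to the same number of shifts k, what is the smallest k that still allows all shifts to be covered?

4

With 4 clerks and 16 worker-slots to fill, someone must work at least ⌈16/4⌉ = 4 shifts, so k ≥ 4.
k = 4 works: Tue-PM→Yilmaz, Wed-AM→Yilmaz+Baptiste, Wed-PM→Singh+Baptiste, Thu-AM→Singh, Thu-PM→Yilmaz+Fong, Fri-AM→Singh, Fri-PM→Yilmaz+Fong, Sat-AM→Fong+Baptiste, Sat-PM→Singh, Sun-AM→Fong+Baptiste.
Loads: Singh 4, Yilmaz 4, Fong 4, Baptiste 4 — all ≤ 4.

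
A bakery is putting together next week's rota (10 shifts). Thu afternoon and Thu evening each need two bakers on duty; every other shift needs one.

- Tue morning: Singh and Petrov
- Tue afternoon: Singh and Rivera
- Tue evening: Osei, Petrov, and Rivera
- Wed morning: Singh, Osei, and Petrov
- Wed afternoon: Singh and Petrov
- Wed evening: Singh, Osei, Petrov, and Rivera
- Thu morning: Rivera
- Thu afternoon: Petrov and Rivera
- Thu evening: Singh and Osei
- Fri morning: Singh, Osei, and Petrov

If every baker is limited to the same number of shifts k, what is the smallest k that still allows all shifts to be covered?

With 4 bakers and 12 worker-slots to fill, someone must work at least ⌈12/4⌉ = 3 shifts, so k ≥ 3.
k = 3 works: Tue morning→Singh, Tue afternoon→Singh, Tue evening→Osei, Wed morning→Osei, Wed afternoon→Petrov, Wed evening→Rivera, Thu morning→Rivera, Thu afternoon→Petrov+Rivera, Thu evening→Singh+Osei, Fri morning→Petrov.
Loads: Singh 3, Osei 3, Petrov 3, Rivera 3 — all ≤ 3.

3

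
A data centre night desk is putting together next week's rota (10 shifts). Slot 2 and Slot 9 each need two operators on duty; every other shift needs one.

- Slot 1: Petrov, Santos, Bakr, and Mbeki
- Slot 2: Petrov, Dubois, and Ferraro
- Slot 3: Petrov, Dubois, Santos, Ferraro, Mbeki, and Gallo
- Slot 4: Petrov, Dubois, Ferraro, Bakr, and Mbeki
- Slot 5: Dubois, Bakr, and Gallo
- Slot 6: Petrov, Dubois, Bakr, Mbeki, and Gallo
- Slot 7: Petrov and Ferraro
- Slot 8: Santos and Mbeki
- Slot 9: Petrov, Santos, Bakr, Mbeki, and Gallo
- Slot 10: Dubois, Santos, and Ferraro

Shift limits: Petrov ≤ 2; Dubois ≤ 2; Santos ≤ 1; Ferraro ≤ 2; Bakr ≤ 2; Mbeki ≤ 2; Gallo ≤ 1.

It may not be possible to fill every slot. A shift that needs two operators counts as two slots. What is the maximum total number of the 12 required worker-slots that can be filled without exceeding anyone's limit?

Total capacity across all operators is 2+2+1+2+2+2+1 = 12, and 12 slots are needed, so at most 12 can be filled.
An assignment achieving 12: Slot 1→Bakr, Slot 2→Petrov+Dubois, Slot 3→Mbeki, Slot 4→Ferraro, Slot 5→Dubois, Slot 6→Bakr, Slot 7→Petrov, Slot 8→Santos, Slot 9→Mbeki+Gallo, Slot 10→Ferraro.
Loads: Petrov 2/2, Dubois 2/2, Santos 1/1, Ferraro 2/2, Bakr 2/2, Mbeki 2/2, Gallo 1/1.

12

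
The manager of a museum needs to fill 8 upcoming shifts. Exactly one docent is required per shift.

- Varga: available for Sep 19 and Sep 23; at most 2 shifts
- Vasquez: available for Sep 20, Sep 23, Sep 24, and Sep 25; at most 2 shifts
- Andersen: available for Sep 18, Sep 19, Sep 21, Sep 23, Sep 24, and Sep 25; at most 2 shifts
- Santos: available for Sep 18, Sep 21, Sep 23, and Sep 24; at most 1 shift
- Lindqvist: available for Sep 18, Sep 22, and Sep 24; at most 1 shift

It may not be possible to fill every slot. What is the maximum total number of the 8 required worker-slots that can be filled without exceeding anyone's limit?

Total capacity across all docents is 2+2+2+1+1 = 8, and 8 slots are needed, so at most 8 can be filled.
An assignment achieving 8: Sep 18→Andersen, Sep 19→Varga, Sep 20→Vasquez, Sep 21→Andersen, Sep 22→Lindqvist, Sep 23→Varga, Sep 24→Santos, Sep 25→Vasquez.
Loads: Varga 2/2, Vasquez 2/2, Andersen 2/2, Santos 1/1, Lindqvist 1/1.

8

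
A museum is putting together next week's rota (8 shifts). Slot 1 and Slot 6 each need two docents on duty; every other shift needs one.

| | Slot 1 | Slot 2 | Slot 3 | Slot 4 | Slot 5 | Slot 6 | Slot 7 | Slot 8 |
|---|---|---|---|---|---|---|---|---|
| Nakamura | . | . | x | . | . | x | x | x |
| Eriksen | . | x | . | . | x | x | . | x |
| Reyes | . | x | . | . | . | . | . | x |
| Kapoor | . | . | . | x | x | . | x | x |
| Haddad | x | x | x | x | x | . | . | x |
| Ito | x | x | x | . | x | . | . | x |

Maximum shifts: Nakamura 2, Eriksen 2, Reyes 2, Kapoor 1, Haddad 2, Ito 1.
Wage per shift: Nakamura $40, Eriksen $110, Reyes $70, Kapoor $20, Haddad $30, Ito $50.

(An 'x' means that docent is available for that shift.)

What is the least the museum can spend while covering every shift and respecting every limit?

$570

Slot 1 can only be covered by Haddad and Ito, so that assignment is forced.
Slot 6 can only be covered by Nakamura and Eriksen, so that assignment is forced.
Picking the cheapest available docent for each shift independently would cost $370, but that ignores the shift limits.
An optimal schedule: Slot 1→Haddad+Ito, Slot 2→Reyes, Slot 3→Haddad, Slot 4→Kapoor, Slot 5→Eriksen, Slot 6→Nakamura+Eriksen, Slot 7→Nakamura, Slot 8→Reyes.
Total: 30 + 50 + 70 + 30 + 20 + 110 + 40 + 110 + 40 + 70 = $570.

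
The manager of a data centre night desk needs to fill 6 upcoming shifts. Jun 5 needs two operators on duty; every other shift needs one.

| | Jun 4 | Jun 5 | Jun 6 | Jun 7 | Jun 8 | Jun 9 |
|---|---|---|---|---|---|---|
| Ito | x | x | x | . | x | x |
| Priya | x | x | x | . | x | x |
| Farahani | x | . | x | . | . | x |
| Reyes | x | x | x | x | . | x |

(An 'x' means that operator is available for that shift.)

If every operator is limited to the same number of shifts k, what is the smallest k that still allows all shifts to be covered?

With 4 operators and 7 worker-slots to fill, someone must work at least ⌈7/4⌉ = 2 shifts, so k ≥ 2.
k = 2 works: Jun 4→Priya, Jun 5→Ito+Priya, Jun 6→Farahani, Jun 7→Reyes, Jun 8→Ito, Jun 9→Farahani.
Loads: Ito 2, Priya 2, Farahani 2, Reyes 1 — all ≤ 2.

2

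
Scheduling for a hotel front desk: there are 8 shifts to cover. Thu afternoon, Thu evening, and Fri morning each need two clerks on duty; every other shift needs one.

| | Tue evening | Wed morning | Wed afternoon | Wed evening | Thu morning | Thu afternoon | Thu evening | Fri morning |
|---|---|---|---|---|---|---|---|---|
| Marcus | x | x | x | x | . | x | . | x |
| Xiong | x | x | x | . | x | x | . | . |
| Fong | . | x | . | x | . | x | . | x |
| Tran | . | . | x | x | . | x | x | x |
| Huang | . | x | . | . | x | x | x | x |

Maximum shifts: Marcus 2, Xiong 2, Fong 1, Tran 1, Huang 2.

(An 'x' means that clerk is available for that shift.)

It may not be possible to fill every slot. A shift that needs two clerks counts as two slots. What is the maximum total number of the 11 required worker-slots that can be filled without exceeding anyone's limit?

Total capacity across all clerks is 2+2+1+1+2 = 8, and 11 slots are needed, so at most 8 can be filled.
An assignment achieving 8: Tue evening→Marcus, Wed morning→Xiong, Wed afternoon→Marcus, Wed evening→Fong, Thu morning→Xiong, Thu evening→Tran+Huang, Fri morning→Huang.
Loads: Marcus 2/2, Xiong 2/2, Fong 1/1, Tran 1/1, Huang 2/2.

8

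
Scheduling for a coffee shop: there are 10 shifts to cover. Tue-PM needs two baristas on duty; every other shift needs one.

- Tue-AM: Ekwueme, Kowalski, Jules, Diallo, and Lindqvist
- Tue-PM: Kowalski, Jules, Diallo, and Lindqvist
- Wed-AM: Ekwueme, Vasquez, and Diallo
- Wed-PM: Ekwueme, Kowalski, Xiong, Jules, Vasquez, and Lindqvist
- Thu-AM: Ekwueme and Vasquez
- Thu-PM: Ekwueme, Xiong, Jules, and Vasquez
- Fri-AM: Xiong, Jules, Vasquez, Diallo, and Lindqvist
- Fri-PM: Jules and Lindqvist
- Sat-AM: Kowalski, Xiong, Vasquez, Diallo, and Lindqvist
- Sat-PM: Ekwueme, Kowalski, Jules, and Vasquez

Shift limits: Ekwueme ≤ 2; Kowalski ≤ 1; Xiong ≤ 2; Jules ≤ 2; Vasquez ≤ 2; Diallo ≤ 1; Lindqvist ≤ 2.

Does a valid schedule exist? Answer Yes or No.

One valid schedule: Tue-AM→Jules, Tue-PM→Diallo+Lindqvist, Wed-AM→Ekwueme, Wed-PM→Vasquez, Thu-AM→Ekwueme, Thu-PM→Xiong, Fri-AM→Xiong, Fri-PM→Jules, Sat-AM→Vasquez, Sat-PM→Kowalski.
Loads: Ekwueme 2/2, Kowalski 1/1, Xiong 2/2, Jules 2/2, Vasquez 2/2, Diallo 1/1, Lindqvist 1/2 — all within limits.

Yes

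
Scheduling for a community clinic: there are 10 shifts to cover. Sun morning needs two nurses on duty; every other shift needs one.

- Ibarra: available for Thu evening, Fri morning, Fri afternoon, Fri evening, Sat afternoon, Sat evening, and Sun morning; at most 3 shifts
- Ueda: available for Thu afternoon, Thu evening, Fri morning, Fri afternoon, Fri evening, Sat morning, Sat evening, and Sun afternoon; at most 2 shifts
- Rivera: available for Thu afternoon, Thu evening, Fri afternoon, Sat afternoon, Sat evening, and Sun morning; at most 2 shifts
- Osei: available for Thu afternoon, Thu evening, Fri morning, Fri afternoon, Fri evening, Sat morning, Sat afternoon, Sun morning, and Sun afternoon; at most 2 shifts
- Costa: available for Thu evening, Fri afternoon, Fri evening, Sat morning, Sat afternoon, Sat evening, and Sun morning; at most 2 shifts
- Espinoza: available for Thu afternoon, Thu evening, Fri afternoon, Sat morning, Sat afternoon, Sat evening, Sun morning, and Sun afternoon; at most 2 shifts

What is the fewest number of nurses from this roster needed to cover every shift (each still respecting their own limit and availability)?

11 slots to fill and no one can take more than 3, so at least ⌈11/3⌉ = 4 nurses are needed.
Any 4 nurses together have capacity at most 3+2+2+2 = 9 < 11 slots, so 4 can never suffice.
Ibarra, Ueda, Rivera, Osei, and Costa alone can cover everything: Thu afternoon→Ueda, Thu evening→Rivera, Fri morning→Ibarra, Fri afternoon→Costa, Fri evening→Ibarra, Sat morning→Osei, Sat afternoon→Ibarra, Sat evening→Rivera, Sun morning→Osei+Costa, Sun afternoon→Ueda.

5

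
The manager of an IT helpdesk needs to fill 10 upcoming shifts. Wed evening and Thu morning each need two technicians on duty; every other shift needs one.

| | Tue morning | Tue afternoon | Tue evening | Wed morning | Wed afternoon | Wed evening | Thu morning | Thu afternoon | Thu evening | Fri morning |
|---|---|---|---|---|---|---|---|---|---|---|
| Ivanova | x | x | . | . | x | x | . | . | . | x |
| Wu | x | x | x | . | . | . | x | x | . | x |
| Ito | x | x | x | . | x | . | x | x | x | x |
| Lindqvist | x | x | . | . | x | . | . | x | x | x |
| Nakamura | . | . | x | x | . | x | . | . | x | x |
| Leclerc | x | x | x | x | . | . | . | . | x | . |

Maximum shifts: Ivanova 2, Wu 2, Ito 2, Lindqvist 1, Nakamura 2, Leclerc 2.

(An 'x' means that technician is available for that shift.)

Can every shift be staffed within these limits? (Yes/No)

No

Total capacity is 2+2+2+1+2+2 = 11 but 12 worker-slots are needed — infeasible.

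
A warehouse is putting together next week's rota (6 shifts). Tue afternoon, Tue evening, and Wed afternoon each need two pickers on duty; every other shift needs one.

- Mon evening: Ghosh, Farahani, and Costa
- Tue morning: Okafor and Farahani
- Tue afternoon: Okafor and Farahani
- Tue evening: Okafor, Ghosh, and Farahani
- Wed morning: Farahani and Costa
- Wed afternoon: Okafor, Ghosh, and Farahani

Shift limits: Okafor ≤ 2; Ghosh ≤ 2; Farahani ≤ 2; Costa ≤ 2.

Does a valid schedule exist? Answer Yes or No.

Shifts {Tue morning, Tue afternoon, Tue evening, Wed afternoon} need 7 worker-slots in total, but the pickers available for any of those shifts (Okafor, Ghosh, and Farahani) can supply at most 6 among them. So no valid schedule exists.

No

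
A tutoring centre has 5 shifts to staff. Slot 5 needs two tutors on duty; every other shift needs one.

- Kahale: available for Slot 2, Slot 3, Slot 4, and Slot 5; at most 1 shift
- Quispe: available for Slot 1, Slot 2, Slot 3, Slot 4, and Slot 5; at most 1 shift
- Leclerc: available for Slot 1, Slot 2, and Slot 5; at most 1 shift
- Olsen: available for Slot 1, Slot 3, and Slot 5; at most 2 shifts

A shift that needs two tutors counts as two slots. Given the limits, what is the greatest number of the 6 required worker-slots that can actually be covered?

5

Total capacity across all tutors is 1+1+1+2 = 5, and 6 slots are needed, so at most 5 can be filled.
An assignment achieving 5: Slot 1→Quispe, Slot 2→Leclerc, Slot 3→Olsen, Slot 4→Kahale, Slot 5→Olsen.
Loads: Kahale 1/1, Quispe 1/1, Leclerc 1/1, Olsen 2/2.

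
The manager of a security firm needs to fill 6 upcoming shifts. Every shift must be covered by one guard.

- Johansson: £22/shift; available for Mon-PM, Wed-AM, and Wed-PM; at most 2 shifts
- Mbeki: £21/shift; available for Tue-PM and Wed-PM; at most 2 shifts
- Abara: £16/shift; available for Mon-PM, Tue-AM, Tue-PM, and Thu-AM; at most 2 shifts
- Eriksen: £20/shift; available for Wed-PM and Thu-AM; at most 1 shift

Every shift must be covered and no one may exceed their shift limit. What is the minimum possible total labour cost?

Tue-AM can only be covered by Abara, so that assignment is forced.
Wed-AM can only be covered by Johansson, so that assignment is forced.
Picking the cheapest available guard for each shift independently would cost £106, but that ignores the shift limits.
An optimal schedule: Mon-PM→Abara, Tue-AM→Abara, Tue-PM→Mbeki, Wed-AM→Johansson, Wed-PM→Mbeki, Thu-AM→Eriksen.
Total: 16 + 16 + 21 + 22 + 21 + 20 = £116.

£116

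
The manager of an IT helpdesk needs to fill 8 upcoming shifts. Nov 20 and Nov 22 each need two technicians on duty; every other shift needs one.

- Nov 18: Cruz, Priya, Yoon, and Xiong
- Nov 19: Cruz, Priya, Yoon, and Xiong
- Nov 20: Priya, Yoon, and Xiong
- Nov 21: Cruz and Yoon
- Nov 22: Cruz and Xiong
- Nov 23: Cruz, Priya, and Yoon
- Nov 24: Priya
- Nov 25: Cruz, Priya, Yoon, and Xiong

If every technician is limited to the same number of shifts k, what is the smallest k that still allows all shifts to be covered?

3

With 4 technicians and 10 worker-slots to fill, someone must work at least ⌈10/4⌉ = 3 shifts, so k ≥ 3.
k = 3 works: Nov 18→Priya, Nov 19→Yoon, Nov 20→Priya+Yoon, Nov 21→Cruz, Nov 22→Cruz+Xiong, Nov 23→Cruz, Nov 24→Priya, Nov 25→Yoon.
Loads: Cruz 3, Priya 3, Yoon 3, Xiong 1 — all ≤ 3.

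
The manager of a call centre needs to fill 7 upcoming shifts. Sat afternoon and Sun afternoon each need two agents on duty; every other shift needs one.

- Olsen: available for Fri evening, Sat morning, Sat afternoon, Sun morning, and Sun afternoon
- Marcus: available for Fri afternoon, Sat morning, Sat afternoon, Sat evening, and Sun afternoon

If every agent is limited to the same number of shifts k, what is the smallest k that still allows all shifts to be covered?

5

With 2 agents and 9 worker-slots to fill, someone must work at least ⌈9/2⌉ = 5 shifts, so k ≥ 5.
k = 5 works: Fri afternoon→Marcus, Fri evening→Olsen, Sat morning→Olsen, Sat afternoon→Olsen+Marcus, Sat evening→Marcus, Sun morning→Olsen, Sun afternoon→Olsen+Marcus.
Loads: Olsen 5, Marcus 4 — all ≤ 5.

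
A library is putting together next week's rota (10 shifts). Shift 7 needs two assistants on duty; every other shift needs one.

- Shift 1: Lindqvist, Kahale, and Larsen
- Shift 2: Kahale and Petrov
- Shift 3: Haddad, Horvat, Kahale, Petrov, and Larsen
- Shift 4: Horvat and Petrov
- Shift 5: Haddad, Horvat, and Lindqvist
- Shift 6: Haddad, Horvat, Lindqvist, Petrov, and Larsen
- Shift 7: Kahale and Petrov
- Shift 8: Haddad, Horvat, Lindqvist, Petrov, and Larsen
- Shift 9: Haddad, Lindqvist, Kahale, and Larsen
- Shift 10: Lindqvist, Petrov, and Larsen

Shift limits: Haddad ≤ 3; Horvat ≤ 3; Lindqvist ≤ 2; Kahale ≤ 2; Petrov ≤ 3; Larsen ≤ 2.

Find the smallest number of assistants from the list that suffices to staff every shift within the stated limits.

4

11 slots to fill and no one can take more than 3, so at least ⌈11/3⌉ = 4 assistants are needed.
Haddad, Horvat, Kahale, and Petrov alone can cover everything: Shift 1→Kahale, Shift 2→Petrov, Shift 3→Horvat, Shift 4→Horvat, Shift 5→Haddad, Shift 6→Haddad, Shift 7→Kahale+Petrov, Shift 8→Horvat, Shift 9→Haddad, Shift 10→Petrov.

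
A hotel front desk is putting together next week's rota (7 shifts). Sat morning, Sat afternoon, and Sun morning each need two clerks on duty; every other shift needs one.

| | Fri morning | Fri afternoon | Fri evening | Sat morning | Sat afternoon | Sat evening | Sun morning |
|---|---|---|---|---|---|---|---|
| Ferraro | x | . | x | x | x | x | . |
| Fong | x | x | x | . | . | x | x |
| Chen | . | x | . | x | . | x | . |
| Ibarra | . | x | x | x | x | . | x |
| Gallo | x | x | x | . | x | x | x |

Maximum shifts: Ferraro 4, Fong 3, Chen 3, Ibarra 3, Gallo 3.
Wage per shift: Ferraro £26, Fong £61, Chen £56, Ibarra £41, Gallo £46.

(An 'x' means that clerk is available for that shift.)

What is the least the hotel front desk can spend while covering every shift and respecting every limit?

£365

Picking the cheapest available clerk for each shift independently would cost £340, but that ignores the shift limits.
An optimal schedule: Fri morning→Ferraro, Fri afternoon→Gallo, Fri evening→Ferraro, Sat morning→Ferraro+Ibarra, Sat afternoon→Ferraro+Ibarra, Sat evening→Gallo, Sun morning→Ibarra+Gallo.
Total: 26 + 46 + 26 + 26 + 41 + 26 + 41 + 46 + 41 + 46 = £365.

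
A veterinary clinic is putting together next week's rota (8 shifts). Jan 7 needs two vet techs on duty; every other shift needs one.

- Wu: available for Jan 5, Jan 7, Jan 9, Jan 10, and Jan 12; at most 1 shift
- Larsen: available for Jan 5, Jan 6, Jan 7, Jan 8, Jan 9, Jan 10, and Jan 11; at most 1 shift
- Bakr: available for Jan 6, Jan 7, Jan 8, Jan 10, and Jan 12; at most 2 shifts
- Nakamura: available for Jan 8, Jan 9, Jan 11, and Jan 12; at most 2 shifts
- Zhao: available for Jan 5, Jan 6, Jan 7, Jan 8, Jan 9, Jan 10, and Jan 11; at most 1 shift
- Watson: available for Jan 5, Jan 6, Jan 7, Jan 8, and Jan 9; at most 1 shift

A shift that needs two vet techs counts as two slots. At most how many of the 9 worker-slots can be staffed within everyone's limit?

8

Total capacity across all vet techs is 1+1+2+2+1+1 = 8, and 9 slots are needed, so at most 8 can be filled.
An assignment achieving 8: Jan 5→Zhao, Jan 6→Bakr, Jan 7→Watson, Jan 8→Nakamura, Jan 9→Nakamura, Jan 10→Bakr, Jan 11→Larsen, Jan 12→Wu.
Loads: Wu 1/1, Larsen 1/1, Bakr 2/2, Nakamura 2/2, Zhao 1/1, Watson 1/1.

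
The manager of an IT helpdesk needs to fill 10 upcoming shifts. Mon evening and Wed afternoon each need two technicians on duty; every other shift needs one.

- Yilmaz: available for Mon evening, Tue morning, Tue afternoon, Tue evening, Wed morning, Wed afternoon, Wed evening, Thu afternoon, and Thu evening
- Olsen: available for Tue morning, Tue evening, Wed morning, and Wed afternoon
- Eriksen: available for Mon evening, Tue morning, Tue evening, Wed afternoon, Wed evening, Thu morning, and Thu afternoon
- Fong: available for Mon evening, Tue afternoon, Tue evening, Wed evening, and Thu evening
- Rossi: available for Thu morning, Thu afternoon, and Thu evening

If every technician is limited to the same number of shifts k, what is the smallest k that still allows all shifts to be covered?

With 5 technicians and 12 worker-slots to fill, someone must work at least ⌈12/5⌉ = 3 shifts, so k ≥ 3.
k = 3 works: Mon evening→Yilmaz+Eriksen, Tue morning→Olsen, Tue afternoon→Yilmaz, Tue evening→Olsen, Wed morning→Yilmaz, Wed afternoon→Olsen+Eriksen, Wed evening→Fong, Thu morning→Eriksen, Thu afternoon→Rossi, Thu evening→Fong.
Loads: Yilmaz 3, Olsen 3, Eriksen 3, Fong 2, Rossi 1 — all ≤ 3.

3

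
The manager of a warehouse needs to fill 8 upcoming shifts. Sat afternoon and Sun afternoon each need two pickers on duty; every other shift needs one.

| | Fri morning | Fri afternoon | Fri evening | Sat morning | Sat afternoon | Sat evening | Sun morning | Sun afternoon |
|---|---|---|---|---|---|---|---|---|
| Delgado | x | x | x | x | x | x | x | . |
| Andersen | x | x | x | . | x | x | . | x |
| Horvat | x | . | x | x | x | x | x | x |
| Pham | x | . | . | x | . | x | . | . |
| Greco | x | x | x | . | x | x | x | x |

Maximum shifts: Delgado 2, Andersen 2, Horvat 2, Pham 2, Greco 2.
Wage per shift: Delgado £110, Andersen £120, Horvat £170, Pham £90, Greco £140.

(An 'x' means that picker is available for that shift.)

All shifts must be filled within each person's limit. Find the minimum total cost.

£1260

Picking the cheapest available picker for each shift independently would cost £1090, but that ignores the shift limits.
An optimal schedule: Fri morning→Pham, Fri afternoon→Delgado, Fri evening→Greco, Sat morning→Delgado, Sat afternoon→Andersen+Greco, Sat evening→Pham, Sun morning→Horvat, Sun afternoon→Andersen+Horvat.
Total: 90 + 110 + 140 + 110 + 120 + 140 + 90 + 170 + 120 + 170 = £1260.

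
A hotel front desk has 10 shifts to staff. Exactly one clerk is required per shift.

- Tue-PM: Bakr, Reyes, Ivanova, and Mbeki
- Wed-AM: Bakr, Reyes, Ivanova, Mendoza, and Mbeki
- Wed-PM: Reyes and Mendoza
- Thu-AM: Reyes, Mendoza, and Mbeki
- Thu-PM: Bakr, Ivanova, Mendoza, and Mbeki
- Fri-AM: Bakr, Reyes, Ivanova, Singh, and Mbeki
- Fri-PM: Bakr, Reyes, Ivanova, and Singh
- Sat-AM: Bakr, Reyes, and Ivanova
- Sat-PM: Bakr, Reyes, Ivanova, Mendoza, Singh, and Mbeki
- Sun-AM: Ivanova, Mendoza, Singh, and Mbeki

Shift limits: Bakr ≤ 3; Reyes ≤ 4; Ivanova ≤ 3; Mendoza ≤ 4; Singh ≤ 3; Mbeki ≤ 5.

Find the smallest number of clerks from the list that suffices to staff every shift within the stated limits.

3

10 slots to fill and no one can take more than 5, so at least ⌈10/5⌉ = 2 clerks are needed.
Any 2 clerks together have capacity at most 5+4 = 9 < 10 slots, so 2 can never suffice.
Bakr, Reyes, and Ivanova alone can cover everything: Tue-PM→Bakr, Wed-AM→Bakr, Wed-PM→Reyes, Thu-AM→Reyes, Thu-PM→Bakr, Fri-AM→Reyes, Fri-PM→Reyes, Sat-AM→Ivanova, Sat-PM→Ivanova, Sun-AM→Ivanova.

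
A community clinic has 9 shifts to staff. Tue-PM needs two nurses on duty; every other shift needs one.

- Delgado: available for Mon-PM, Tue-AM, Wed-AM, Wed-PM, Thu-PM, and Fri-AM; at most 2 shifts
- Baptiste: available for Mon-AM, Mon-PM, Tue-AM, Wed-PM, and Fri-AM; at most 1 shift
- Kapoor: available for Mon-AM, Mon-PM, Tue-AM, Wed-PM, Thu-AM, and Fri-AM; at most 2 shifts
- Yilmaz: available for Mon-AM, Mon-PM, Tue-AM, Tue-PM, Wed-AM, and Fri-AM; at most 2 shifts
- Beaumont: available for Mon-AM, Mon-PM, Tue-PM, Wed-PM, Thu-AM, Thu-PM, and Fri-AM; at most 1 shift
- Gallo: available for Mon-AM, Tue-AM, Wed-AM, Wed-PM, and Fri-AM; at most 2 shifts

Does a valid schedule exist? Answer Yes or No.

Tue-PM can only be covered by Yilmaz and Beaumont, so that assignment is forced.
One valid schedule: Mon-AM→Baptiste, Mon-PM→Kapoor, Tue-AM→Yilmaz, Tue-PM→Yilmaz+Beaumont, Wed-AM→Delgado, Wed-PM→Gallo, Thu-AM→Kapoor, Thu-PM→Delgado, Fri-AM→Gallo.
Loads: Delgado 2/2, Baptiste 1/1, Kapoor 2/2, Yilmaz 2/2, Beaumont 1/1, Gallo 2/2 — all within limits.

Yes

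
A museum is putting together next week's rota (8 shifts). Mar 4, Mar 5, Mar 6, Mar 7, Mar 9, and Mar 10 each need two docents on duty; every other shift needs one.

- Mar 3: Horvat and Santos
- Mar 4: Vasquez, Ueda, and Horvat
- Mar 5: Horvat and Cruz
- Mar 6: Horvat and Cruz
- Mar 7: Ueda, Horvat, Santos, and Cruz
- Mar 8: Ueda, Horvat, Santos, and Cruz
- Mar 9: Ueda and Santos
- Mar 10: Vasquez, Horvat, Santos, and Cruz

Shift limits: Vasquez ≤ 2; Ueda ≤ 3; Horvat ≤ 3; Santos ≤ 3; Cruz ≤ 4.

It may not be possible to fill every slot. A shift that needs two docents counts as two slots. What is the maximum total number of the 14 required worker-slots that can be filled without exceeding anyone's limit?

14

Total capacity across all docents is 2+3+3+3+4 = 15, and 14 slots are needed, so at most 14 can be filled.
An assignment achieving 14: Mar 3→Horvat, Mar 4→Vasquez+Ueda, Mar 5→Horvat+Cruz, Mar 6→Horvat+Cruz, Mar 7→Ueda+Santos, Mar 8→Santos, Mar 9→Ueda+Santos, Mar 10→Vasquez+Cruz.
Loads: Vasquez 2/2, Ueda 3/3, Horvat 3/3, Santos 3/3, Cruz 3/4.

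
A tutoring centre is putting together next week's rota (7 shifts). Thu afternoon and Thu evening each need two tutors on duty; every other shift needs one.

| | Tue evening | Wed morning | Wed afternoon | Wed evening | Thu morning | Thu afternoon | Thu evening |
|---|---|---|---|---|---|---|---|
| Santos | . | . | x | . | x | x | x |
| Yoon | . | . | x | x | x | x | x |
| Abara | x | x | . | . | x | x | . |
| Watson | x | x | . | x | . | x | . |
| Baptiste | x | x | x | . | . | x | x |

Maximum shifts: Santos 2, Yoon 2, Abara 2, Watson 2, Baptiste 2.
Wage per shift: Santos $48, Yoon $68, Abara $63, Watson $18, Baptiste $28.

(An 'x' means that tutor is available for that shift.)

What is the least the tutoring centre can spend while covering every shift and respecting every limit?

Picking the cheapest available tutor for each shift independently would cost $252, but that ignores the shift limits.
An optimal schedule: Tue evening→Watson, Wed morning→Baptiste, Wed afternoon→Baptiste, Wed evening→Watson, Thu morning→Abara, Thu afternoon→Santos+Abara, Thu evening→Santos+Yoon.
Total: 18 + 28 + 28 + 18 + 63 + 48 + 63 + 48 + 68 = $382.

$382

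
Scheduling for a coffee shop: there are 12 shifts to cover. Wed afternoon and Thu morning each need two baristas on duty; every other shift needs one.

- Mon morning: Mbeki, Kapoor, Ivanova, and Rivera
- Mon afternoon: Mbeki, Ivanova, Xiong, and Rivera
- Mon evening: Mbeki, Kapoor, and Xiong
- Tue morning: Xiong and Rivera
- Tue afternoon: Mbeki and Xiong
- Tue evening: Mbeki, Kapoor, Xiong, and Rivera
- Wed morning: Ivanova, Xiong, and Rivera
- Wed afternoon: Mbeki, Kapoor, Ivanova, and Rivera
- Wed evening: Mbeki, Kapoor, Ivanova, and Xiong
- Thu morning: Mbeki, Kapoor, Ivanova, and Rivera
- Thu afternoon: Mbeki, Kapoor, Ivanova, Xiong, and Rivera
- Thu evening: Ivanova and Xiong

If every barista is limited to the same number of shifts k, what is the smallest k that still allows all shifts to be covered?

3

With 5 baristas and 14 worker-slots to fill, someone must work at least ⌈14/5⌉ = 3 shifts, so k ≥ 3.
k = 3 works: Mon morning→Mbeki, Mon afternoon→Ivanova, Mon evening→Mbeki, Tue morning→Xiong, Tue afternoon→Mbeki, Tue evening→Kapoor, Wed morning→Ivanova, Wed afternoon→Kapoor+Rivera, Wed evening→Xiong, Thu morning→Kapoor+Rivera, Thu afternoon→Xiong, Thu evening→Ivanova.
Loads: Mbeki 3, Kapoor 3, Ivanova 3, Xiong 3, Rivera 2 — all ≤ 3.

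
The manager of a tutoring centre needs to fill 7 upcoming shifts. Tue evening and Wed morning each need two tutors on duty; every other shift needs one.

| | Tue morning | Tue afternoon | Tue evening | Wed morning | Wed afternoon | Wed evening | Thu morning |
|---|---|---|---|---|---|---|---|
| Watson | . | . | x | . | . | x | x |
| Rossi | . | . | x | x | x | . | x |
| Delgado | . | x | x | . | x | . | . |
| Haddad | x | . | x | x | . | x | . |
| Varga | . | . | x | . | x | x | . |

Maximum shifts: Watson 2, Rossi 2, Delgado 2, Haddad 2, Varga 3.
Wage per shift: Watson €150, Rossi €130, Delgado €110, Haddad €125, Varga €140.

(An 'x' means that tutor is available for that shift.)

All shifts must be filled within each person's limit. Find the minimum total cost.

Tue morning can only be covered by Haddad, so that assignment is forced.
Tue afternoon can only be covered by Delgado, so that assignment is forced.
Wed morning can only be covered by Rossi and Haddad, so that assignment is forced.
Picking the cheapest available tutor for each shift independently would cost €1090, but that ignores the shift limits.
An optimal schedule: Tue morning→Haddad, Tue afternoon→Delgado, Tue evening→Delgado+Varga, Wed morning→Haddad+Rossi, Wed afternoon→Varga, Wed evening→Varga, Thu morning→Rossi.
Total: 125 + 110 + 110 + 140 + 125 + 130 + 140 + 140 + 130 = €1150.

€1150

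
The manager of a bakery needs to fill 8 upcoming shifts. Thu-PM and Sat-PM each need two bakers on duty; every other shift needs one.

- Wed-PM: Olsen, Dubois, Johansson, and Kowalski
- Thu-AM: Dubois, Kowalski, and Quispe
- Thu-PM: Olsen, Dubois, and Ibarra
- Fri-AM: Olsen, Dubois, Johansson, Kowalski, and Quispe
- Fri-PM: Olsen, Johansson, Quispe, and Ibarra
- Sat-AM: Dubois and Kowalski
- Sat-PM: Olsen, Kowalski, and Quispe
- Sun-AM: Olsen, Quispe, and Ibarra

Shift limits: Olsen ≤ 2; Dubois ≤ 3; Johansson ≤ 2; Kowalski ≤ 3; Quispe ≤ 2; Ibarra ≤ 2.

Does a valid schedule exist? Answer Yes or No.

Yes

One valid schedule: Wed-PM→Johansson, Thu-AM→Dubois, Thu-PM→Olsen+Dubois, Fri-AM→Kowalski, Fri-PM→Johansson, Sat-AM→Dubois, Sat-PM→Olsen+Kowalski, Sun-AM→Quispe.
Loads: Olsen 2/2, Dubois 3/3, Johansson 2/2, Kowalski 2/3, Quispe 1/2, Ibarra 0/2 — all within limits.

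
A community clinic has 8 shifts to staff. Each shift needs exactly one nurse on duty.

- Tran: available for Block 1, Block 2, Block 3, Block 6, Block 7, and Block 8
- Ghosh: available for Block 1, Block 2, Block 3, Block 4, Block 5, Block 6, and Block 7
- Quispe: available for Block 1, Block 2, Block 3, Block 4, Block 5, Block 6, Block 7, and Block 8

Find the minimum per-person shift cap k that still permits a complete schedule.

3

With 3 nurses and 8 worker-slots to fill, someone must work at least ⌈8/3⌉ = 3 shifts, so k ≥ 3.
k = 3 works: Block 1→Tran, Block 2→Tran, Block 3→Ghosh, Block 4→Ghosh, Block 5→Ghosh, Block 6→Quispe, Block 7→Quispe, Block 8→Tran.
Loads: Tran 3, Ghosh 3, Quispe 2 — all ≤ 3.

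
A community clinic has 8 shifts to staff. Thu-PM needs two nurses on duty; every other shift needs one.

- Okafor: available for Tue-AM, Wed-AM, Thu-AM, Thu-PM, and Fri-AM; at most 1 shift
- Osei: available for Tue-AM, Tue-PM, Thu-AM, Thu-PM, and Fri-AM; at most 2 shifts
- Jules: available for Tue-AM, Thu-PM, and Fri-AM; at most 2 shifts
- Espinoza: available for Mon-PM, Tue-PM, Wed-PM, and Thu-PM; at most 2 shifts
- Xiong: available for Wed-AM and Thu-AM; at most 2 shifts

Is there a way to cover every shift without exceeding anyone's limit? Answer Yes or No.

Mon-PM can only be covered by Espinoza, so that assignment is forced.
Wed-PM can only be covered by Espinoza, so that assignment is forced.
One valid schedule: Mon-PM→Espinoza, Tue-AM→Okafor, Tue-PM→Osei, Wed-AM→Xiong, Wed-PM→Espinoza, Thu-AM→Xiong, Thu-PM→Osei+Jules, Fri-AM→Jules.
Loads: Okafor 1/1, Osei 2/2, Jules 2/2, Espinoza 2/2, Xiong 2/2 — all within limits.

Yes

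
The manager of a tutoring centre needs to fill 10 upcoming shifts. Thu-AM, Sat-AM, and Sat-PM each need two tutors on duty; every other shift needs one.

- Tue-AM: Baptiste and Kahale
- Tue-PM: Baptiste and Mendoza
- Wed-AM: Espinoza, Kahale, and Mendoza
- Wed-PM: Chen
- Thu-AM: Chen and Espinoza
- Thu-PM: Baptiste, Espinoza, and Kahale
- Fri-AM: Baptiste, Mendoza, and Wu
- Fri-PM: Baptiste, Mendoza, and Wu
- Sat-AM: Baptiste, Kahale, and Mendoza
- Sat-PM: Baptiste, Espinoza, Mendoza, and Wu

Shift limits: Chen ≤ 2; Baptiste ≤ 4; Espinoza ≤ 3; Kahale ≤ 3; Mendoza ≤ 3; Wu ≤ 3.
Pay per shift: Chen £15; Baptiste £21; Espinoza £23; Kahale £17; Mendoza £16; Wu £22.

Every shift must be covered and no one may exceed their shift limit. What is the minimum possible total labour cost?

£236

Wed-PM can only be covered by Chen, so that assignment is forced.
Thu-AM can only be covered by Chen and Espinoza, so that assignment is forced.
Picking the cheapest available tutor for each shift independently would cost £221, but that ignores the shift limits.
An optimal schedule: Tue-AM→Kahale, Tue-PM→Mendoza, Wed-AM→Mendoza, Wed-PM→Chen, Thu-AM→Chen+Espinoza, Thu-PM→Kahale, Fri-AM→Baptiste, Fri-PM→Baptiste, Sat-AM→Kahale+Baptiste, Sat-PM→Mendoza+Baptiste.
Total: 17 + 16 + 16 + 15 + 15 + 23 + 17 + 21 + 21 + 17 + 21 + 16 + 21 = £236.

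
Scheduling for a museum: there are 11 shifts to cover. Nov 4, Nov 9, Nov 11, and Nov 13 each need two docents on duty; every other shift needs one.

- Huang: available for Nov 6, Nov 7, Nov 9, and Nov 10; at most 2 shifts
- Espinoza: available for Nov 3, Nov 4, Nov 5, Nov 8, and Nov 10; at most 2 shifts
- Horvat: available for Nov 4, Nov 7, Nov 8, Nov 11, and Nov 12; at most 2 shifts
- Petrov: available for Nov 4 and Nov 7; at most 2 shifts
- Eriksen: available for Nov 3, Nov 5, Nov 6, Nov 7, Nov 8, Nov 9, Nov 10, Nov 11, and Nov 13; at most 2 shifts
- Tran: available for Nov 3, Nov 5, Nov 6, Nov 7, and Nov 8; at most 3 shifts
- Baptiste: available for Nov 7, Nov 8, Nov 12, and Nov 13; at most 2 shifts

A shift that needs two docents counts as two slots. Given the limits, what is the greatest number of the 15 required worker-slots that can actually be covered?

Total capacity across all docents is 2+2+2+2+2+3+2 = 15, and 15 slots are needed, so at most 15 can be filled.
Shifts {Nov 9, Nov 11, Nov 13} need 6 slots but only Huang, Horvat, Eriksen, and Baptiste are available for them, supplying at most 5 — so at least 1 slot must go unfilled.
An assignment achieving 14: Nov 3→Espinoza, Nov 4→Espinoza+Petrov, Nov 5→Tran, Nov 6→Tran, Nov 7→Petrov, Nov 8→Tran, Nov 9→Huang+Eriksen, Nov 10→Huang, Nov 11→Horvat+Eriksen, Nov 12→Horvat, Nov 13→Baptiste.
Loads: Huang 2/2, Espinoza 2/2, Horvat 2/2, Petrov 2/2, Eriksen 2/2, Tran 3/3, Baptiste 1/2.

14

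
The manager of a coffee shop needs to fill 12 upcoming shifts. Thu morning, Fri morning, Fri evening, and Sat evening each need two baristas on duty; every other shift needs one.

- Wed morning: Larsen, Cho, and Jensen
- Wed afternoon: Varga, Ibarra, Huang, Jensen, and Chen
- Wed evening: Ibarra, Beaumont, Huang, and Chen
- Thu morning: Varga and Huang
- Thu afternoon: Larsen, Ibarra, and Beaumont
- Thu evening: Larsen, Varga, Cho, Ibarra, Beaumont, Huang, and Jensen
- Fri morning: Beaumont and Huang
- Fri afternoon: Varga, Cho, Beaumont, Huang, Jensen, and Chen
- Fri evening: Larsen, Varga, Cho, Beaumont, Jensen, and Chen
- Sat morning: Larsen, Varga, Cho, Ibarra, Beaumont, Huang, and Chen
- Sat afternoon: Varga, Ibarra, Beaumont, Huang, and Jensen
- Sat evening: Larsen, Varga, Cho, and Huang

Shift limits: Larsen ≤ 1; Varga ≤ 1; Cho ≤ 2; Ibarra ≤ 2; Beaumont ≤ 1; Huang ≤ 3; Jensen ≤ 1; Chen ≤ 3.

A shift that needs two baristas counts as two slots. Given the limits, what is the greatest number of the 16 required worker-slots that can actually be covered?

Total capacity across all baristas is 1+1+2+2+1+3+1+3 = 14, and 16 slots are needed, so at most 14 can be filled.
An assignment achieving 14: Wed morning→Larsen, Wed afternoon→Jensen, Wed evening→Ibarra, Thu morning→Varga+Huang, Thu afternoon→Ibarra, Fri morning→Beaumont+Huang, Fri afternoon→Chen, Fri evening→Cho+Chen, Sat morning→Chen, Sat evening→Cho+Huang.
Loads: Larsen 1/1, Varga 1/1, Cho 2/2, Ibarra 2/2, Beaumont 1/1, Huang 3/3, Jensen 1/1, Chen 3/3.

14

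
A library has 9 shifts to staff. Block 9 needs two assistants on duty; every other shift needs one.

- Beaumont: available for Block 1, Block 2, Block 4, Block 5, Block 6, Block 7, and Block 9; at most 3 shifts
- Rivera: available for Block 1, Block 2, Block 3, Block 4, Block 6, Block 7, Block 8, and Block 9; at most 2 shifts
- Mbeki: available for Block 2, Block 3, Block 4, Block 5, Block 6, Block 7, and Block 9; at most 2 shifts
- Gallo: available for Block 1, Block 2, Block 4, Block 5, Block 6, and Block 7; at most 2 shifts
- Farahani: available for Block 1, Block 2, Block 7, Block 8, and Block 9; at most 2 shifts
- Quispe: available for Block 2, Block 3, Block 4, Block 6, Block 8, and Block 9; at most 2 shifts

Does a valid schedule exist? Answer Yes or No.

One valid schedule: Block 1→Beaumont, Block 2→Gallo, Block 3→Rivera, Block 4→Beaumont, Block 5→Beaumont, Block 6→Mbeki, Block 7→Mbeki, Block 8→Rivera, Block 9→Farahani+Quispe.
Loads: Beaumont 3/3, Rivera 2/2, Mbeki 2/2, Gallo 1/2, Farahani 1/2, Quispe 1/2 — all within limits.

Yes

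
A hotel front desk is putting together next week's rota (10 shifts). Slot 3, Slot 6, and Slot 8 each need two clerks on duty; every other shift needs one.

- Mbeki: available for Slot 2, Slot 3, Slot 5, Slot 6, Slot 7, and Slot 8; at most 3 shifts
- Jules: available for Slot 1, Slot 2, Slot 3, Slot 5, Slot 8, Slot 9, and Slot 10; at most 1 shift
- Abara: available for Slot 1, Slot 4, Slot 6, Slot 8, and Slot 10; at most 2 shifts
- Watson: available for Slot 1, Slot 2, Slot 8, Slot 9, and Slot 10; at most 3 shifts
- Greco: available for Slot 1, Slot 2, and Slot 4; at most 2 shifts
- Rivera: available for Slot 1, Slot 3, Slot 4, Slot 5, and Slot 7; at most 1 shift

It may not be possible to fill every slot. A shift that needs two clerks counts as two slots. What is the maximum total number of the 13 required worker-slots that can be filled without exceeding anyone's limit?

Total capacity across all clerks is 3+1+2+3+2+1 = 12, and 13 slots are needed, so at most 12 can be filled.
An assignment achieving 12: Slot 1→Greco, Slot 2→Watson, Slot 3→Mbeki+Rivera, Slot 4→Greco, Slot 6→Mbeki+Abara, Slot 7→Mbeki, Slot 8→Abara+Watson, Slot 9→Jules, Slot 10→Watson.
Loads: Mbeki 3/3, Jules 1/1, Abara 2/2, Watson 3/3, Greco 2/2, Rivera 1/1.

12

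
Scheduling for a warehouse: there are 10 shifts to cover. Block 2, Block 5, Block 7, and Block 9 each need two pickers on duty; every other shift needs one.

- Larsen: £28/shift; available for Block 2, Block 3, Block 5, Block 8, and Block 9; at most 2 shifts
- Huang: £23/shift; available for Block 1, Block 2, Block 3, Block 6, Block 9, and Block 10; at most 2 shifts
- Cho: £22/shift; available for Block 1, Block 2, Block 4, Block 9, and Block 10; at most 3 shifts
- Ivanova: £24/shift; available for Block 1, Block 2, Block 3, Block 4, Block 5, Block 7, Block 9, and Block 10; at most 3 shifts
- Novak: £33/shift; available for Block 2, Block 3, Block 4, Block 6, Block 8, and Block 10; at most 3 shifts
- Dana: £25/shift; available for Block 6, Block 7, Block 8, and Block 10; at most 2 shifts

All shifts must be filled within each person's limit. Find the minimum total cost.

Block 5 can only be covered by Larsen and Ivanova, so that assignment is forced.
Block 7 can only be covered by Ivanova and Dana, so that assignment is forced.
Picking the cheapest available picker for each shift independently would cost £328, but that ignores the shift limits.
An optimal schedule: Block 1→Cho, Block 2→Larsen+Novak, Block 3→Huang, Block 4→Cho, Block 5→Ivanova+Larsen, Block 6→Huang, Block 7→Ivanova+Dana, Block 8→Dana, Block 9→Cho+Ivanova, Block 10→Novak.
Total: 22 + 28 + 33 + 23 + 22 + 24 + 28 + 23 + 24 + 25 + 25 + 22 + 24 + 33 = £356.

£356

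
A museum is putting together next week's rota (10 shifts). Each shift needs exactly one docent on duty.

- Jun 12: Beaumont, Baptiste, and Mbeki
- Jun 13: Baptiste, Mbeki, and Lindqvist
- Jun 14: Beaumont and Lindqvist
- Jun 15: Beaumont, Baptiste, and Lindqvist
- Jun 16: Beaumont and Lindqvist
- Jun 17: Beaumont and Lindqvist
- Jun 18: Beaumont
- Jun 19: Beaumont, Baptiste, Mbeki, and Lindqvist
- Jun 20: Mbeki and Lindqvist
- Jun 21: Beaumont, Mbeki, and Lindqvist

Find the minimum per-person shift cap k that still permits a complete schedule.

3

With 4 docents and 10 worker-slots to fill, someone must work at least ⌈10/4⌉ = 3 shifts, so k ≥ 3.
k = 3 works: Jun 12→Baptiste, Jun 13→Baptiste, Jun 14→Beaumont, Jun 15→Baptiste, Jun 16→Beaumont, Jun 17→Lindqvist, Jun 18→Beaumont, Jun 19→Mbeki, Jun 20→Mbeki, Jun 21→Mbeki.
Loads: Beaumont 3, Baptiste 3, Mbeki 3, Lindqvist 1 — all ≤ 3.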